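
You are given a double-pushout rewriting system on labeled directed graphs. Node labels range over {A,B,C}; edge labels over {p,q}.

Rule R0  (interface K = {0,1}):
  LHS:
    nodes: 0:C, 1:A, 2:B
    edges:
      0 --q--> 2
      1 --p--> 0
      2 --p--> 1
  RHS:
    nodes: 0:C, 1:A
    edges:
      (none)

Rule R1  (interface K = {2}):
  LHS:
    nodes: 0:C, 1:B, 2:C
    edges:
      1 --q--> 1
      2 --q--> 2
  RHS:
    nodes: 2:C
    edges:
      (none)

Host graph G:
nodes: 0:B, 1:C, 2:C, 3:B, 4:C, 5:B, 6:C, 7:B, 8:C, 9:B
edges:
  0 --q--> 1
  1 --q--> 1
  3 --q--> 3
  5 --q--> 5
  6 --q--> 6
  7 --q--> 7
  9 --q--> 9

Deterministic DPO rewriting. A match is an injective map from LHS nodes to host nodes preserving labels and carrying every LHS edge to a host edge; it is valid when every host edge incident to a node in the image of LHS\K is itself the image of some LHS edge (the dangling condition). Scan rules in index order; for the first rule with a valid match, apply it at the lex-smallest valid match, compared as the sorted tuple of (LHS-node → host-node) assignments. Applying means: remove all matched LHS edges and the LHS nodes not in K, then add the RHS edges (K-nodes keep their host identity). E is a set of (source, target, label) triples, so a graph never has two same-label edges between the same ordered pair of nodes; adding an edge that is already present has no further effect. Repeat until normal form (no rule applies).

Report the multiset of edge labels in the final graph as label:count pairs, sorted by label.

[0] host  ⇒  10 nodes, 7 edges  {0-q->1 1-q->1 3-q->3 5-q->5 6-q->6 7-q->7 9-q->9}
[1] R1 @ {0↦2, 1↦3, 2↦1}  ⇒  8 nodes, 5 edges  {0-q->1 5-q->5 6-q->6 7-q->7 9-q->9}
[2] R1 @ {0↦4, 1↦5, 2↦6}  ⇒  6 nodes, 3 edges  {0-q->1 7-q->7 9-q->9}
halt: no rule applies after step 2
NF edges: [(0, 1, 'q'), (7, 7, 'q'), (9, 9, 'q')]

Answer: q:3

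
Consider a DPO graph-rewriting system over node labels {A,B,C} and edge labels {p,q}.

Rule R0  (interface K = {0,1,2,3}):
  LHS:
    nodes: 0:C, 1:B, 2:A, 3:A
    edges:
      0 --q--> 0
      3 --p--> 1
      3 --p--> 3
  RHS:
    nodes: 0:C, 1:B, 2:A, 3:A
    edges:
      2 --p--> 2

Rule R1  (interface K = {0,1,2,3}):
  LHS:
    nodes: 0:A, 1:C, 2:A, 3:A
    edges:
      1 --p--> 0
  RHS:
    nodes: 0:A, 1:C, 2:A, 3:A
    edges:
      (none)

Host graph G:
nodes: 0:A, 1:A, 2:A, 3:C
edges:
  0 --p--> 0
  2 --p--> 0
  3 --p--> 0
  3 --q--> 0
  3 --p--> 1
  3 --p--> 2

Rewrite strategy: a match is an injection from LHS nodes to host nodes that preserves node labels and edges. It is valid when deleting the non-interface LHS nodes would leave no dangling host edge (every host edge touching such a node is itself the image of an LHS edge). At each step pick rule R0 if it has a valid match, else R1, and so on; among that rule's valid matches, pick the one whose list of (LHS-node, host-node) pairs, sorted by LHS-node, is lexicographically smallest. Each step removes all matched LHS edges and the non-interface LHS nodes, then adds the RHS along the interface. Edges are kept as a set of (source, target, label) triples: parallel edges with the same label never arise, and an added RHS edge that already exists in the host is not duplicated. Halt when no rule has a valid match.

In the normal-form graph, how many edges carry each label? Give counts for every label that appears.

initial: |V|=4 |E|=6  E = 0-p->0 2-p->0 3-p->0 3-q->0 3-p->1 3-p->2
step 1: apply R1 at {0↦0, 1↦3, 2↦1, 3↦2}  → |V|=4 |E|=5  E = 0-p->0 2-p->0 3-q->0 3-p->1 3-p->2
step 2: apply R1 at {0↦1, 1↦3, 2↦0, 3↦2}  → |V|=4 |E|=4  E = 0-p->0 2-p->0 3-q->0 3-p->2
step 3: apply R1 at {0↦2, 1↦3, 2↦0, 3↦1}  → |V|=4 |E|=3  E = 0-p->0 2-p->0 3-q->0
final graph: no rule applies after step 3
NF edges: [(0, 0, 'p'), (2, 0, 'p'), (3, 0, 'q')]

Answer: p:2 q:1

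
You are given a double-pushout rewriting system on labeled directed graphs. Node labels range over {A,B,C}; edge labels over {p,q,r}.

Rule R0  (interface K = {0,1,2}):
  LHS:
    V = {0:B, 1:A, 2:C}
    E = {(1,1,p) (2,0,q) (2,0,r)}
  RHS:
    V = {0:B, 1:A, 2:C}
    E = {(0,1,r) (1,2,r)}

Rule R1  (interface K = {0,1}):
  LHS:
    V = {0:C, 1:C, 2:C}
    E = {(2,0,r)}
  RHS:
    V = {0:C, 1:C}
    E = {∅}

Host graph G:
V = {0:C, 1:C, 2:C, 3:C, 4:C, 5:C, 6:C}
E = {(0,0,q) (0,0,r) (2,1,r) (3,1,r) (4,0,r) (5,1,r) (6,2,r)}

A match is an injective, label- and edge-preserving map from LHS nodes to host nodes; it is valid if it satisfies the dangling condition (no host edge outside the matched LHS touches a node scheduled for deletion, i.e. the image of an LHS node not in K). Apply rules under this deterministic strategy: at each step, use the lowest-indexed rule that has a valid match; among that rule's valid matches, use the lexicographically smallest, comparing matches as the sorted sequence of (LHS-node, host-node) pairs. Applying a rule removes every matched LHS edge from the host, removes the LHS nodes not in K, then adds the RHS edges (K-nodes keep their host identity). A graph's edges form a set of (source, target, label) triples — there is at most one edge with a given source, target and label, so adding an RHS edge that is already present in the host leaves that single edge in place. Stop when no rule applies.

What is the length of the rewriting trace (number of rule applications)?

start.  V:7 E:7  edges: 0-q->0 0-r->0 2-r->1 3-r->1 4-r->0 5-r->1 6-r->2
1. fire R1 via {0↦0, 1↦1, 2↦4}  →  V:6 E:6  edges: 0-q->0 0-r->0 2-r->1 3-r->1 5-r->1 6-r->2
2. fire R1 via {0↦1, 1↦0, 2↦3}  →  V:5 E:5  edges: 0-q->0 0-r->0 2-r->1 5-r->1 6-r->2
3. fire R1 via {0↦1, 1↦0, 2↦5}  →  V:4 E:4  edges: 0-q->0 0-r->0 2-r->1 6-r->2
4. fire R1 via {0↦2, 1↦0, 2↦6}  →  V:3 E:3  edges: 0-q->0 0-r->0 2-r->1
5. fire R1 via {0↦1, 1↦0, 2↦2}  →  V:2 E:2  edges: 0-q->0 0-r->0
final graph: no rule applies after step 5

Answer: 5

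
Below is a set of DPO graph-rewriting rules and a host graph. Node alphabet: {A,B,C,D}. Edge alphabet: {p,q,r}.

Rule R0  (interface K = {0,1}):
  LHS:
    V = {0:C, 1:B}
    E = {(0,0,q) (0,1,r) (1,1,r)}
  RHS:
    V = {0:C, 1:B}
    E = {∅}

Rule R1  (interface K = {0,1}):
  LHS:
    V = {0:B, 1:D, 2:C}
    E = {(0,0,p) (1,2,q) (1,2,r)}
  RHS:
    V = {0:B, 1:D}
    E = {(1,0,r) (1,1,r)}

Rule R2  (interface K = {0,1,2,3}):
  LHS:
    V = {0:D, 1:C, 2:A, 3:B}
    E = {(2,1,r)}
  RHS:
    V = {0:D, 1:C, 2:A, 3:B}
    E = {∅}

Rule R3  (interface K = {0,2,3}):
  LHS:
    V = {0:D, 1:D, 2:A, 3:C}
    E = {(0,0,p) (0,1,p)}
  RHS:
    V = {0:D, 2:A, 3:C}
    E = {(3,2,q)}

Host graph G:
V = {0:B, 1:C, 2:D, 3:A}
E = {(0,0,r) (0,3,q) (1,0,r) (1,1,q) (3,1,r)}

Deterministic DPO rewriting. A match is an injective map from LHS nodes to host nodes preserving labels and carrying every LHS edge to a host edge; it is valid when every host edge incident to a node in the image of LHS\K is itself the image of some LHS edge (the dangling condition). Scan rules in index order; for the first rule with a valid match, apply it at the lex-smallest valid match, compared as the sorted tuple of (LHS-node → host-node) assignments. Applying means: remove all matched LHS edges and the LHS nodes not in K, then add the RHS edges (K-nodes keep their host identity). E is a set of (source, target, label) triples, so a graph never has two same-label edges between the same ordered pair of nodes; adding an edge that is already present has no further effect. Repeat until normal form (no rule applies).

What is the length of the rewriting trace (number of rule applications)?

Answer: 2

Steps:
start.  V:4 E:5  edges: 0-r->0 0-q->3 1-r->0 1-q->1 3-r->1
1. fire R0 via {0↦1, 1↦0}  →  V:4 E:2  edges: 0-q->3 3-r->1
2. fire R2 via {0↦2, 1↦1, 2↦3, 3↦0}  →  V:4 E:1  edges: 0-q->3
normal form: no rule applies after step 2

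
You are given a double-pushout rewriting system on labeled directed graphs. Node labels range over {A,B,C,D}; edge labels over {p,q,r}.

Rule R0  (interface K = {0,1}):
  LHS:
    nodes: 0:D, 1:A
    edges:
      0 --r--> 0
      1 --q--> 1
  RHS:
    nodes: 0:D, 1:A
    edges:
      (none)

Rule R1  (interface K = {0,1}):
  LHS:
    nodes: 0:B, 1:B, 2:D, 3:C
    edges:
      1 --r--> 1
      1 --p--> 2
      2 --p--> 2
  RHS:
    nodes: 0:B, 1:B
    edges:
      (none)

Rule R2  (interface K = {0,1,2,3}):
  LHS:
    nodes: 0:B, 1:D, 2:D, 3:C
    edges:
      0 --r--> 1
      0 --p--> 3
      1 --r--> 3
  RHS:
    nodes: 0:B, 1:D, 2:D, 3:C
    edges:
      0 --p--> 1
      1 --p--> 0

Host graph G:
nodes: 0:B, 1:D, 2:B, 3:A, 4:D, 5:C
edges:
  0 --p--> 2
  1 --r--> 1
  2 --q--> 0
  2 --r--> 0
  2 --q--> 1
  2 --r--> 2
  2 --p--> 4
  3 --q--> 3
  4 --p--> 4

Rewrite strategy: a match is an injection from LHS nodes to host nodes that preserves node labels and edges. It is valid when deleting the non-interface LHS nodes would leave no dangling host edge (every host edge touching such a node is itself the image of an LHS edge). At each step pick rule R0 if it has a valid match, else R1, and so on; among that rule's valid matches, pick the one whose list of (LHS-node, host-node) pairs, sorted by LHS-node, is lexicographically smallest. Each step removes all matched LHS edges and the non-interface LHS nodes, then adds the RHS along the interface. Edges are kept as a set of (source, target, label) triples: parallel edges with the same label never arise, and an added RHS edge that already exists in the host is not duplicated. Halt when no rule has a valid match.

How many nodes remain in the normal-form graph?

Answer: 4

Steps:
[0] host  ⇒  6 nodes, 9 edges  {0-p->2 1-r->1 2-q->0 2-r->0 2-q->1 2-r->2 2-p->4 3-q->3 4-p->4}
[1] R0 @ {0↦1, 1↦3}  ⇒  6 nodes, 7 edges  {0-p->2 2-q->0 2-r->0 2-q->1 2-r->2 2-p->4 4-p->4}
[2] R1 @ {0↦0, 1↦2, 2↦4, 3↦5}  ⇒  4 nodes, 4 edges  {0-p->2 2-q->0 2-r->0 2-q->1}
halt: no rule applies after step 2
NF nodes: {0:B, 1:D, 2:B, 3:A}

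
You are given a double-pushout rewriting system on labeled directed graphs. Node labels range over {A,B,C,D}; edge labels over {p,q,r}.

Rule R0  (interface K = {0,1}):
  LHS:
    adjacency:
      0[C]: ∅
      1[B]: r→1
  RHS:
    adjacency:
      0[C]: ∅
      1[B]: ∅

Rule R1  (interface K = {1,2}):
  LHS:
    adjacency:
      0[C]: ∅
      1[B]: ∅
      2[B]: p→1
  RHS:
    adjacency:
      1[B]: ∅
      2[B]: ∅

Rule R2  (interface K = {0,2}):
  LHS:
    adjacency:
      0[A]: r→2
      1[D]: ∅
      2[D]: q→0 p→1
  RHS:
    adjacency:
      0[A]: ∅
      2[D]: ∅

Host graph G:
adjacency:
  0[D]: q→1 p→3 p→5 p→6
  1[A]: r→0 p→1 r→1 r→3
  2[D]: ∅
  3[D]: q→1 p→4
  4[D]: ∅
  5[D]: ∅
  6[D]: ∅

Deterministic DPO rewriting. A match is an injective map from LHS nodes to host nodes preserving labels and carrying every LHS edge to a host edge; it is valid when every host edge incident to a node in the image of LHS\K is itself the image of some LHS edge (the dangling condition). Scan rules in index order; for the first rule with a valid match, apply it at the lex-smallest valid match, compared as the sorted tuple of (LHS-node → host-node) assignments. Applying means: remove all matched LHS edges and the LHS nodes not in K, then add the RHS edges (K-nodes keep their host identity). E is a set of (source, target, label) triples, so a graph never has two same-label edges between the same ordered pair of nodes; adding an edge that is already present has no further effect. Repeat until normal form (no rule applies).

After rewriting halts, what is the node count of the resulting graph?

start.  V:7 E:10  edges: 0-q->1 0-p->3 0-p->5 0-p->6 1-r->0 1-p->1 1-r->1 1-r->3 3-q->1 3-p->4
1. fire R2 via {0↦1, 1↦4, 2↦3}  →  V:6 E:7  edges: 0-q->1 0-p->3 0-p->5 0-p->6 1-r->0 1-p->1 1-r->1
2. fire R2 via {0↦1, 1↦3, 2↦0}  →  V:5 E:4  edges: 0-p->5 0-p->6 1-p->1 1-r->1
normal form: no rule applies after step 2
NF nodes: {0:D, 1:A, 2:D, 5:D, 6:D}

Answer: 5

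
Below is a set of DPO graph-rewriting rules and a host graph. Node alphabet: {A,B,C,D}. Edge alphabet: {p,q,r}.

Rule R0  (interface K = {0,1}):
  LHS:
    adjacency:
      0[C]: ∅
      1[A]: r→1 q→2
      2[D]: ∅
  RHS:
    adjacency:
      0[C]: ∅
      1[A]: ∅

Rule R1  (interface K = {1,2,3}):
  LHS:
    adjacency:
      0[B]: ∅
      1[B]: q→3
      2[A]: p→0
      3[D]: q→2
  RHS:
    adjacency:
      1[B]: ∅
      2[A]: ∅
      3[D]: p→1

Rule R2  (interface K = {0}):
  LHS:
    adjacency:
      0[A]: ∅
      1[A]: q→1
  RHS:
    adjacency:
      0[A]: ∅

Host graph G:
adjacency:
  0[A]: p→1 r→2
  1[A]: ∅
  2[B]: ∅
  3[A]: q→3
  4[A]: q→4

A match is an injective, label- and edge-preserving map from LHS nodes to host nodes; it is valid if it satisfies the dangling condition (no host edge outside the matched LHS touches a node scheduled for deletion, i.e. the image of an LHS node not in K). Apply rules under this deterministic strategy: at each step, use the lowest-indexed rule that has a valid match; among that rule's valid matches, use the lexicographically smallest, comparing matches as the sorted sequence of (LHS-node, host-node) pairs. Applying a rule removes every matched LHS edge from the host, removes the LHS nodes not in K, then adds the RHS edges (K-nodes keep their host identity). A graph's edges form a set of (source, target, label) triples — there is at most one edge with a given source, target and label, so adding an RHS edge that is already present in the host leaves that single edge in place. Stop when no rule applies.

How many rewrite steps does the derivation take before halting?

[0] host  ⇒  5 nodes, 4 edges  {0-p->1 0-r->2 3-q->3 4-q->4}
[1] R2 @ {0↦0, 1↦3}  ⇒  4 nodes, 3 edges  {0-p->1 0-r->2 4-q->4}
[2] R2 @ {0↦0, 1↦4}  ⇒  3 nodes, 2 edges  {0-p->1 0-r->2}
halt: no rule applies after step 2

Answer: 2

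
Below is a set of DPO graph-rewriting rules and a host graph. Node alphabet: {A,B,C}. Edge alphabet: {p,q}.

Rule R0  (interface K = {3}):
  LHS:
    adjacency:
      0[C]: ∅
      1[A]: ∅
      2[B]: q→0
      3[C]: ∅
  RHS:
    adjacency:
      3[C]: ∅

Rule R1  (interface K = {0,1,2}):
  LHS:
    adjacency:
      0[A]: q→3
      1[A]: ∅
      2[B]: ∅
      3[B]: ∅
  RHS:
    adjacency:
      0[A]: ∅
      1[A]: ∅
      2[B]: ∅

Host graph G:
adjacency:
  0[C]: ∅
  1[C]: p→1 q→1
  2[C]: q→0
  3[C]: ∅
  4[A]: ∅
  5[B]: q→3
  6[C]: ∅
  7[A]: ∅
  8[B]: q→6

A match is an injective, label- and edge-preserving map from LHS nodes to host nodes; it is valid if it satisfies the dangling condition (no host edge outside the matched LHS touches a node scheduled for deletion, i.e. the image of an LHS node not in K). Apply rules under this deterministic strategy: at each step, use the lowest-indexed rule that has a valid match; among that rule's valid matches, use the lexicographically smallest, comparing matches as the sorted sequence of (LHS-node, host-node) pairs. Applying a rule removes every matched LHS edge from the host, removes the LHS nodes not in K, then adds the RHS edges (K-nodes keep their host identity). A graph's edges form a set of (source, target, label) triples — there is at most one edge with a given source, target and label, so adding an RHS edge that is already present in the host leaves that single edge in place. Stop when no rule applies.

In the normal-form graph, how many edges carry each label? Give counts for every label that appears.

[0] host  ⇒  9 nodes, 5 edges  {1-p->1 1-q->1 2-q->0 5-q->3 8-q->6}
[1] R0 @ {0↦3, 1↦4, 2↦5, 3↦0}  ⇒  6 nodes, 4 edges  {1-p->1 1-q->1 2-q->0 8-q->6}
[2] R0 @ {0↦6, 1↦7, 2↦8, 3↦0}  ⇒  3 nodes, 3 edges  {1-p->1 1-q->1 2-q->0}
halt: no rule applies after step 2
NF edges: [(1, 1, 'p'), (1, 1, 'q'), (2, 0, 'q')]

Answer: p:1 q:2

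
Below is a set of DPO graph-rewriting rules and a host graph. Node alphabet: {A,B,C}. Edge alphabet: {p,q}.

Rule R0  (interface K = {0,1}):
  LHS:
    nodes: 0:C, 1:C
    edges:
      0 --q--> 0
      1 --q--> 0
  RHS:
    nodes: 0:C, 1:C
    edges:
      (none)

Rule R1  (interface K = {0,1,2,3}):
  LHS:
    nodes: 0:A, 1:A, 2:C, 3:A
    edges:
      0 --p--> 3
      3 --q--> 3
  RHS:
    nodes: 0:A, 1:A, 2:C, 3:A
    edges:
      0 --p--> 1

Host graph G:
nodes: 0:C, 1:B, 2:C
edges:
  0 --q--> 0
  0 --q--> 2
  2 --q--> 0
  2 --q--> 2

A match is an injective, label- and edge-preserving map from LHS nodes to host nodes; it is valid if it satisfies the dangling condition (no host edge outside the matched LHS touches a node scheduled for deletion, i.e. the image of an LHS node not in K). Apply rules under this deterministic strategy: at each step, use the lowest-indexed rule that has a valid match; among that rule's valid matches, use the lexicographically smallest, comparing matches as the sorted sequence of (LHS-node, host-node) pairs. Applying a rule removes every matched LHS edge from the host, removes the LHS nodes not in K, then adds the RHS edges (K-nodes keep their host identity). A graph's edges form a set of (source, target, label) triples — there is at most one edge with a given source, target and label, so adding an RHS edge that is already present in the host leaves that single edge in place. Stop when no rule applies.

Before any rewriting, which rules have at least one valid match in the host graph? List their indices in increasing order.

R0: 2 valid matches — {0↦0, 1↦2}, {0↦2, 1↦0}
R1: no valid match — LHS pattern not found

Answer: [R0]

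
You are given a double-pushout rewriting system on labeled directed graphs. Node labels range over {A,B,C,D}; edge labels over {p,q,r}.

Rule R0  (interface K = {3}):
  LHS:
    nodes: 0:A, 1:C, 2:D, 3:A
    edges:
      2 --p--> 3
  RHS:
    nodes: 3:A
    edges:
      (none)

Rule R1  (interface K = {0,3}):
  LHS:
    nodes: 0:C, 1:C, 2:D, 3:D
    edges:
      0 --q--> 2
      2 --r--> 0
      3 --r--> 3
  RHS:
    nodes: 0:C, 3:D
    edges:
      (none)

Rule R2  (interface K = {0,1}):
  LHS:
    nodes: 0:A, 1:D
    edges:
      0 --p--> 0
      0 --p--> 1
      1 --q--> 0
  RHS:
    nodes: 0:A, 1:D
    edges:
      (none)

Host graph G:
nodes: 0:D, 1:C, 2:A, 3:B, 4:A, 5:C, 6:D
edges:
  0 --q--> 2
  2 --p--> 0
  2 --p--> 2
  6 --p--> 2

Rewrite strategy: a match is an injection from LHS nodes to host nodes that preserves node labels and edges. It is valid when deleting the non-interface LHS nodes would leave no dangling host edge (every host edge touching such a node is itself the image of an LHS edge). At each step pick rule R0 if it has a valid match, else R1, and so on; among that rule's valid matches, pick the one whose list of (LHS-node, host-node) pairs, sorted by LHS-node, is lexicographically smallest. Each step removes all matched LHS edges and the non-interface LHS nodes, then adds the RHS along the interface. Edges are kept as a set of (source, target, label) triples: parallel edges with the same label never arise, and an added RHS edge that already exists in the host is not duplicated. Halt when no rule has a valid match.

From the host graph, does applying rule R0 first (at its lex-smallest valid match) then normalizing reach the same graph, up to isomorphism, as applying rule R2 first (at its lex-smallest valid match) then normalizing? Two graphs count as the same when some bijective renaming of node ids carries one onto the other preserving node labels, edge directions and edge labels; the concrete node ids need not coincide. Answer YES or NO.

Answer: YES

Rewrite trace:
branch R0-first: apply at {0↦4, 1↦1, 2↦6, 3↦2} → |E|=3, then 1 more step(s) → NF |V|=4 |E|=0 V={0:D, 2:A, 3:B, 5:C} E=∅
branch R2-first: apply at {0↦2, 1↦0} → |E|=1, then 1 more step(s) → NF |V|=4 |E|=0 V={0:D, 2:A, 3:B, 5:C} E=∅
graphs isomorphic (equal up to label-preserving node renaming)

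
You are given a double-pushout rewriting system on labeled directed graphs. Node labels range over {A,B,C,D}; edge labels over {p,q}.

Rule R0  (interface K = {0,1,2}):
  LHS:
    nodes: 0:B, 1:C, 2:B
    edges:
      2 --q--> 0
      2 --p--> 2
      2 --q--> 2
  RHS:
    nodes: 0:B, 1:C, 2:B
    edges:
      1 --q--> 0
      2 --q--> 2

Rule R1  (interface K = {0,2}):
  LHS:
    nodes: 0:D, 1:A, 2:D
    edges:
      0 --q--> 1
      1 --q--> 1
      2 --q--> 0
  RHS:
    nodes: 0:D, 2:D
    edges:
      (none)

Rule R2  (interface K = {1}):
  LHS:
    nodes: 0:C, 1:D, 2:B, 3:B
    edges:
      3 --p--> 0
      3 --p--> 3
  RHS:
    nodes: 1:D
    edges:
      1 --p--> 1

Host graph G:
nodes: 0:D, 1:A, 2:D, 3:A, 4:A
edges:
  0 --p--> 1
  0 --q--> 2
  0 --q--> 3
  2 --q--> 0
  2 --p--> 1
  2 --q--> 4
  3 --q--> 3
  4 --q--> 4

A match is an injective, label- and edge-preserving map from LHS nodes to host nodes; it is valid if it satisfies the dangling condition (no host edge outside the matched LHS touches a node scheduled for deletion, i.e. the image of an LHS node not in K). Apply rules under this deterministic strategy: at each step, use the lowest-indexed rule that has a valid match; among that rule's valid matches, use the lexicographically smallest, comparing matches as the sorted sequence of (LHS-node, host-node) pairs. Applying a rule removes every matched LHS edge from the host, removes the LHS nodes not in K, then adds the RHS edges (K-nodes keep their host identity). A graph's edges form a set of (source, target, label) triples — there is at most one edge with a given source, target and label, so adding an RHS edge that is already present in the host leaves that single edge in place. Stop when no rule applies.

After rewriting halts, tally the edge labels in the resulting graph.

start.  V:5 E:8  edges: 0-p->1 0-q->2 0-q->3 2-q->0 2-p->1 2-q->4 3-q->3 4-q->4
1. fire R1 via {0↦0, 1↦3, 2↦2}  →  V:4 E:5  edges: 0-p->1 0-q->2 2-p->1 2-q->4 4-q->4
2. fire R1 via {0↦2, 1↦4, 2↦0}  →  V:3 E:2  edges: 0-p->1 2-p->1
halt: no rule applies after step 2
NF edges: [(0, 1, 'p'), (2, 1, 'p')]

Answer: p:2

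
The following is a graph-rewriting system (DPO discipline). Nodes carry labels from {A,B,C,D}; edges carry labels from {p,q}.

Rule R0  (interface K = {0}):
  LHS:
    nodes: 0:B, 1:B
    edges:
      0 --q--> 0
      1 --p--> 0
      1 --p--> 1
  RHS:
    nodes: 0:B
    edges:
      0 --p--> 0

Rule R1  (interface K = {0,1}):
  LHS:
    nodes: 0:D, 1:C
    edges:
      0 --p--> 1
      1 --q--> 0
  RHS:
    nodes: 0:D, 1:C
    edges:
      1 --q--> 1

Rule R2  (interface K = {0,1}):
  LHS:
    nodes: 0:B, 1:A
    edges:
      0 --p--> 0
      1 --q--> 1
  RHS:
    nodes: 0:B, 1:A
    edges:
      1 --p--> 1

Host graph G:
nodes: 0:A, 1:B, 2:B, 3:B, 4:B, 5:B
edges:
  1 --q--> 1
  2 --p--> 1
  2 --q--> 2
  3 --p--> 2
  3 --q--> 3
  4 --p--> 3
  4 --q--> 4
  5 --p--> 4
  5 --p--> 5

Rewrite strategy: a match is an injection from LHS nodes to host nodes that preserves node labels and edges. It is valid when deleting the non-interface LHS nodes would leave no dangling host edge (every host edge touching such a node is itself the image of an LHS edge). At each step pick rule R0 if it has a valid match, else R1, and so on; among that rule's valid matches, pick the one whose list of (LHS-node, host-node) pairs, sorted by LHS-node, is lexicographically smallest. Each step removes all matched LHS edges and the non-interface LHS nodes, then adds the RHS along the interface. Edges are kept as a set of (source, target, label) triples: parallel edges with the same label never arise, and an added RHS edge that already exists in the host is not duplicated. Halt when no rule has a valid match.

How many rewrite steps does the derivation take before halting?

start.  V:6 E:9  edges: 1-q->1 2-p->1 2-q->2 3-p->2 3-q->3 4-p->3 4-q->4 5-p->4 5-p->5
1. fire R0 via {0↦4, 1↦5}  →  V:5 E:7  edges: 1-q->1 2-p->1 2-q->2 3-p->2 3-q->3 4-p->3 4-p->4
2. fire R0 via {0↦3, 1↦4}  →  V:4 E:5  edges: 1-q->1 2-p->1 2-q->2 3-p->2 3-p->3
3. fire R0 via {0↦2, 1↦3}  →  V:3 E:3  edges: 1-q->1 2-p->1 2-p->2
4. fire R0 via {0↦1, 1↦2}  →  V:2 E:1  edges: 1-p->1
final graph: no rule applies after step 4

Answer: 4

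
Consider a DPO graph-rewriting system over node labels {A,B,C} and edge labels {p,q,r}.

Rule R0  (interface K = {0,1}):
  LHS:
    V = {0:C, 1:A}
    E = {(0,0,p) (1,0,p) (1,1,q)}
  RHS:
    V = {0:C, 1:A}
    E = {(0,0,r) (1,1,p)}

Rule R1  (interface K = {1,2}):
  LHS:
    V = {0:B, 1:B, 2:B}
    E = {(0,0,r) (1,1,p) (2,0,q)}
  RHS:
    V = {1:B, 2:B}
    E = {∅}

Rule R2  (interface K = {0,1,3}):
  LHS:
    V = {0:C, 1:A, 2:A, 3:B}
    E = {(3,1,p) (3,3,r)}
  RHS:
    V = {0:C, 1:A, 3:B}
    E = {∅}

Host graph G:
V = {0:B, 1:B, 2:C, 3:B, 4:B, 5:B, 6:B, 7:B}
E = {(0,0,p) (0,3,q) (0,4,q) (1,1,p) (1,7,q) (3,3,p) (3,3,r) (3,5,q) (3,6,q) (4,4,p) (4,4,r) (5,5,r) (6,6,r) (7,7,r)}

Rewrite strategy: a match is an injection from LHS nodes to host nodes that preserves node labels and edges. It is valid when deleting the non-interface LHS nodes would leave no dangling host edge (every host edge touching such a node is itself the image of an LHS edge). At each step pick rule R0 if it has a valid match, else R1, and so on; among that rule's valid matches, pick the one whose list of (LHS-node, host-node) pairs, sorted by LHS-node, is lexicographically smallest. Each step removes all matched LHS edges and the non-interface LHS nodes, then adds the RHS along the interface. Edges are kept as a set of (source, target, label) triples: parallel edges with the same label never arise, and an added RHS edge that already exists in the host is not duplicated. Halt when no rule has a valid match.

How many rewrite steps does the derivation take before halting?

Answer: 4

Derivation:
start.  V:8 E:14  edges: 0-p->0 0-q->3 0-q->4 1-p->1 1-q->7 3-p->3 3-r->3 3-q->5 3-q->6 4-p->4 4-r->4 5-r->5 6-r->6 7-r->7
1. fire R1 via {0↦5, 1↦0, 2↦3}  →  V:7 E:11  edges: 0-q->3 0-q->4 1-p->1 1-q->7 3-p->3 3-r->3 3-q->6 4-p->4 4-r->4 6-r->6 7-r->7
2. fire R1 via {0↦6, 1↦1, 2↦3}  →  V:6 E:8  edges: 0-q->3 0-q->4 1-q->7 3-p->3 3-r->3 4-p->4 4-r->4 7-r->7
3. fire R1 via {0↦7, 1↦3, 2↦1}  →  V:5 E:5  edges: 0-q->3 0-q->4 3-r->3 4-p->4 4-r->4
4. fire R1 via {0↦3, 1↦4, 2↦0}  →  V:4 E:2  edges: 0-q->4 4-r->4
halt: no rule applies after step 4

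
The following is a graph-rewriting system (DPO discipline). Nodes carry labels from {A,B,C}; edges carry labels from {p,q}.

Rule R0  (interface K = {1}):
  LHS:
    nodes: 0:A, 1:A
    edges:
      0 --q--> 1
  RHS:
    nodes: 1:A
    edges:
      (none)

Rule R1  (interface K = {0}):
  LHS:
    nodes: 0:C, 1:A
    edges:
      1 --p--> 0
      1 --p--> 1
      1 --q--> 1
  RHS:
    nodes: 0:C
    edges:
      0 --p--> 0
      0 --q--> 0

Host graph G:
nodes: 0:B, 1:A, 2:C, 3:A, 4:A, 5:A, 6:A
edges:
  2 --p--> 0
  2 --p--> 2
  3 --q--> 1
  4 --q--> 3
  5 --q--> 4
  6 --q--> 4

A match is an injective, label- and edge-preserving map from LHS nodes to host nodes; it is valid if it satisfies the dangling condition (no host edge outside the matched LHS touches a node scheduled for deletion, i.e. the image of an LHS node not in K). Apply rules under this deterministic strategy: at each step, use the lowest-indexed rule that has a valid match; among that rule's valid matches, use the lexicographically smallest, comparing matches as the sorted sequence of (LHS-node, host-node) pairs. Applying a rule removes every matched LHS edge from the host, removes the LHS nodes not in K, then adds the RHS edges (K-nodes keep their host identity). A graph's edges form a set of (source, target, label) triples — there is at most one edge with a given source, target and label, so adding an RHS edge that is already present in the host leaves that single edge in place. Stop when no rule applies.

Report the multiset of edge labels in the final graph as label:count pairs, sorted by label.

Answer: p:2

Steps:
[0] host  ⇒  7 nodes, 6 edges  {2-p->0 2-p->2 3-q->1 4-q->3 5-q->4 6-q->4}
[1] R0 @ {0↦5, 1↦4}  ⇒  6 nodes, 5 edges  {2-p->0 2-p->2 3-q->1 4-q->3 6-q->4}
[2] R0 @ {0↦6, 1↦4}  ⇒  5 nodes, 4 edges  {2-p->0 2-p->2 3-q->1 4-q->3}
[3] R0 @ {0↦4, 1↦3}  ⇒  4 nodes, 3 edges  {2-p->0 2-p->2 3-q->1}
[4] R0 @ {0↦3, 1↦1}  ⇒  3 nodes, 2 edges  {2-p->0 2-p->2}
halt: no rule applies after step 4
NF edges: [(2, 0, 'p'), (2, 2, 'p')]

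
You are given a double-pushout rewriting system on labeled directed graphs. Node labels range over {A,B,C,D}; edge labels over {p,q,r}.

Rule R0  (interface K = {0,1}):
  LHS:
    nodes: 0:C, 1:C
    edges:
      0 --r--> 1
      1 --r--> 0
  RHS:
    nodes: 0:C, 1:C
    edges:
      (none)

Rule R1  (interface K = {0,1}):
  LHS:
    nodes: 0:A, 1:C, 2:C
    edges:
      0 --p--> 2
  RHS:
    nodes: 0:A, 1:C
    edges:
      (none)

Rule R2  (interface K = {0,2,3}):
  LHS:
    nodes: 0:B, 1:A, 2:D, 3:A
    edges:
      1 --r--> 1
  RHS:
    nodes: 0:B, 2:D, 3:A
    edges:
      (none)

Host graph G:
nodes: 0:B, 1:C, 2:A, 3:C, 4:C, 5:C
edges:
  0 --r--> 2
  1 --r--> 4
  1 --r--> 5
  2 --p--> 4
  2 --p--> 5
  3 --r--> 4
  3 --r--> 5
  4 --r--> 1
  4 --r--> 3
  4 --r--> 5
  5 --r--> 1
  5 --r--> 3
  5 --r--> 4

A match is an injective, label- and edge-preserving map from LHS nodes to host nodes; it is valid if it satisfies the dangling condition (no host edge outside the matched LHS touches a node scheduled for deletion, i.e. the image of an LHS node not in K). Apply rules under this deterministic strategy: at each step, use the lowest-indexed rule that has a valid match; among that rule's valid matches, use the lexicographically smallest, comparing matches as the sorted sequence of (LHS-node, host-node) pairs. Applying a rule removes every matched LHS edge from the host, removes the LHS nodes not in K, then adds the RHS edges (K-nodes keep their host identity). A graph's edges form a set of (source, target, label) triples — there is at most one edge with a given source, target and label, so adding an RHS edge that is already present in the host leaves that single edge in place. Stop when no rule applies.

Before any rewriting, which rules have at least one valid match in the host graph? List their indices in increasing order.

R0: 10 valid matches — {0↦1, 1↦4}, {0↦1, 1↦5}, {0↦3, 1↦4} (+7 more)
R1: no valid match — 6 raw matches, all fail dangling condition
R2: no valid match — LHS pattern not found

Answer: [R0]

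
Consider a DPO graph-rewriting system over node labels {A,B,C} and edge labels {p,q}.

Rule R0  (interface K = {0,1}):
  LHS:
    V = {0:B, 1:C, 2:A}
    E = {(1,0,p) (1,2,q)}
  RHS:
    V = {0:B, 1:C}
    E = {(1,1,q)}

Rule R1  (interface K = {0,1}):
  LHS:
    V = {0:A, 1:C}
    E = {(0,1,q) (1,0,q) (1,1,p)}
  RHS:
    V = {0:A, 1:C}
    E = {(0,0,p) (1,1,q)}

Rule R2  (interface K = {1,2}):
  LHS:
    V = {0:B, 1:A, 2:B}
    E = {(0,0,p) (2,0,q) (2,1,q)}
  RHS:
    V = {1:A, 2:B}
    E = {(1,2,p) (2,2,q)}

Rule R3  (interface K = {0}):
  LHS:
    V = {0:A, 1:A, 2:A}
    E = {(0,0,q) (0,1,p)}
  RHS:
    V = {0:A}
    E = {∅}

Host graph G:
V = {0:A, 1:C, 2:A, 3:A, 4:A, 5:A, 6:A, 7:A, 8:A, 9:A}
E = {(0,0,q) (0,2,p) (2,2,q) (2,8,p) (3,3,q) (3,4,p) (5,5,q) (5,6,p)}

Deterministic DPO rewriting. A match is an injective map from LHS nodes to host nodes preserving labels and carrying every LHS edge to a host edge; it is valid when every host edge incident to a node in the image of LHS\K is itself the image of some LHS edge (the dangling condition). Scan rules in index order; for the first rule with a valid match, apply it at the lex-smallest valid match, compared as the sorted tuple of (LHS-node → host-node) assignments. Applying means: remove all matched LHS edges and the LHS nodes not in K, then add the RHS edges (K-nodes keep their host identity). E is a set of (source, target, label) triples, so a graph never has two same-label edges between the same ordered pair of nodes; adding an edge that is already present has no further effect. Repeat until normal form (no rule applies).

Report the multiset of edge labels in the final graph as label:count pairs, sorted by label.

initial: |V|=10 |E|=8  E = 0-q->0 0-p->2 2-q->2 2-p->8 3-q->3 3-p->4 5-q->5 5-p->6
step 1: apply R3 at {0↦2, 1↦8, 2↦7}  → |V|=8 |E|=6  E = 0-q->0 0-p->2 3-q->3 3-p->4 5-q->5 5-p->6
step 2: apply R3 at {0↦0, 1↦2, 2↦9}  → |V|=6 |E|=4  E = 3-q->3 3-p->4 5-q->5 5-p->6
step 3: apply R3 at {0↦3, 1↦4, 2↦0}  → |V|=4 |E|=2  E = 5-q->5 5-p->6
step 4: apply R3 at {0↦5, 1↦6, 2↦3}  → |V|=2 |E|=0  E = ∅
halt: no rule applies after step 4
NF edges: []

Answer: (no edges)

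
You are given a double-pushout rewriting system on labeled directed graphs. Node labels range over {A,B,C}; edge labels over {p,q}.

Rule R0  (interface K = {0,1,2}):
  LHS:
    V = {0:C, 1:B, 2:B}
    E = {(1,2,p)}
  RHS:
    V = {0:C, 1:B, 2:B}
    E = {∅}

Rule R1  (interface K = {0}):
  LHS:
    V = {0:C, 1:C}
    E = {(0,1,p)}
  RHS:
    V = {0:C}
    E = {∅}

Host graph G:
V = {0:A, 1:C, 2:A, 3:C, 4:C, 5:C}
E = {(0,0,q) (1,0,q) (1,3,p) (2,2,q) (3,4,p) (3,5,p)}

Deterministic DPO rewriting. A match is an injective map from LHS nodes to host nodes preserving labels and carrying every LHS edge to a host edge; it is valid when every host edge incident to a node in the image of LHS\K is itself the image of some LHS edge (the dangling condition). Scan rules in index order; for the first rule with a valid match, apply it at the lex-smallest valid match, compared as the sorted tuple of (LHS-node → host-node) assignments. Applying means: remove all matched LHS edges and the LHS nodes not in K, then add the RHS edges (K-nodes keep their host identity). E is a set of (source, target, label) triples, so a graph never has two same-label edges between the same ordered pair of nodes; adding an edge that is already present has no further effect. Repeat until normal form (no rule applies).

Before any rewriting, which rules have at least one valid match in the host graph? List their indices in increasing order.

Answer: [R1]

Steps:
R0: no valid match — LHS pattern not found
R1: 2 valid matches — {0↦3, 1↦4}, {0↦3, 1↦5}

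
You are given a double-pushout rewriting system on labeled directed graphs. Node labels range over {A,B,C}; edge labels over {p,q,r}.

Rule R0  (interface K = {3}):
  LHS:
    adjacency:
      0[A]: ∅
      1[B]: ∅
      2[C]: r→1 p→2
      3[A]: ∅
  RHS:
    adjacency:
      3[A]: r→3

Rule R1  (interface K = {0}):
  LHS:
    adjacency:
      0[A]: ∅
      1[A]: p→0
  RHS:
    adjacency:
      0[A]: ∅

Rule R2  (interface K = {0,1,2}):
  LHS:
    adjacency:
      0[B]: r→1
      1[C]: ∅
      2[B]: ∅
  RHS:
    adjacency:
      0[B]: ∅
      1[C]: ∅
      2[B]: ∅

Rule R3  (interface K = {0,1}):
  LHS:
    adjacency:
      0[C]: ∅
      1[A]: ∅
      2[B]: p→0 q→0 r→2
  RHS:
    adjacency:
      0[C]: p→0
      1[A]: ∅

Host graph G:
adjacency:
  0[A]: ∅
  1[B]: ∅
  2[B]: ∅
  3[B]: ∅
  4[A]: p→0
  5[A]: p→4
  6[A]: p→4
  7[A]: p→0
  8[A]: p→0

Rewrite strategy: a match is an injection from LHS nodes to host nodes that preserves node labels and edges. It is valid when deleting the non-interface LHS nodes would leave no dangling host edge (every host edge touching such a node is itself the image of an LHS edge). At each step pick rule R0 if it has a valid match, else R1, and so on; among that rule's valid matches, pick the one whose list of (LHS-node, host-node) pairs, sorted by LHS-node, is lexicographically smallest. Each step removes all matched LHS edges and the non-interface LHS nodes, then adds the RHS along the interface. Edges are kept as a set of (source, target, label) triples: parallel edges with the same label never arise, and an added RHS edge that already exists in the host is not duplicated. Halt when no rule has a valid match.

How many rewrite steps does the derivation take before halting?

Answer: 5

Rewrite trace:
initial: |V|=9 |E|=5  E = 4-p->0 5-p->4 6-p->4 7-p->0 8-p->0
step 1: apply R1 at {0↦0, 1↦7}  → |V|=8 |E|=4  E = 4-p->0 5-p->4 6-p->4 8-p->0
step 2: apply R1 at {0↦0, 1↦8}  → |V|=7 |E|=3  E = 4-p->0 5-p->4 6-p->4
step 3: apply R1 at {0↦4, 1↦5}  → |V|=6 |E|=2  E = 4-p->0 6-p->4
step 4: apply R1 at {0↦4, 1↦6}  → |V|=5 |E|=1  E = 4-p->0
step 5: apply R1 at {0↦0, 1↦4}  → |V|=4 |E|=0  E = ∅
normal form: no rule applies after step 5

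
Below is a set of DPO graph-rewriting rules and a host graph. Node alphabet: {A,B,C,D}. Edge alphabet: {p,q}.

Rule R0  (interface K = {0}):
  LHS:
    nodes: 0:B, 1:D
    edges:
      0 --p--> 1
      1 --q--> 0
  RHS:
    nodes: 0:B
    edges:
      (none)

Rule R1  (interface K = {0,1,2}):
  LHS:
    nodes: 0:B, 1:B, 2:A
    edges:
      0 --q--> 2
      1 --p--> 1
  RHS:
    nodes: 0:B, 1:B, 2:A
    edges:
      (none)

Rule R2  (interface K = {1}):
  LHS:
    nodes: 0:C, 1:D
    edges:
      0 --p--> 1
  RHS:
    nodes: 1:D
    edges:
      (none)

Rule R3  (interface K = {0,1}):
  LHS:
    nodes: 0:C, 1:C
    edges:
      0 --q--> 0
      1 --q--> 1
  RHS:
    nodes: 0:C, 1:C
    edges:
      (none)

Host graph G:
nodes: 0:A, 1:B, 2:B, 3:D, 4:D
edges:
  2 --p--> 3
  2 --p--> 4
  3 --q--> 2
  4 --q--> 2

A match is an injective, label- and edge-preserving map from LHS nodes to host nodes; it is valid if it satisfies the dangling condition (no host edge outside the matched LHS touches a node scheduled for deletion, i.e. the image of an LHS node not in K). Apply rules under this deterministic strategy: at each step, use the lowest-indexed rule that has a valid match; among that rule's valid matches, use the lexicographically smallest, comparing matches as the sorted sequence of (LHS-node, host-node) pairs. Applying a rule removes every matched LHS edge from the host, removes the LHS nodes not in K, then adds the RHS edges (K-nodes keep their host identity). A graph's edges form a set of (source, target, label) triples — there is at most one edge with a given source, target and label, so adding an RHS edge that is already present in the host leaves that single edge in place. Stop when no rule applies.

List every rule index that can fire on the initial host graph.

R0: 2 valid matches — {0↦2, 1↦3}, {0↦2, 1↦4}
R1: no valid match — LHS pattern not found
R2: no valid match — LHS pattern not found
R3: no valid match — LHS pattern not found

Answer: [R0]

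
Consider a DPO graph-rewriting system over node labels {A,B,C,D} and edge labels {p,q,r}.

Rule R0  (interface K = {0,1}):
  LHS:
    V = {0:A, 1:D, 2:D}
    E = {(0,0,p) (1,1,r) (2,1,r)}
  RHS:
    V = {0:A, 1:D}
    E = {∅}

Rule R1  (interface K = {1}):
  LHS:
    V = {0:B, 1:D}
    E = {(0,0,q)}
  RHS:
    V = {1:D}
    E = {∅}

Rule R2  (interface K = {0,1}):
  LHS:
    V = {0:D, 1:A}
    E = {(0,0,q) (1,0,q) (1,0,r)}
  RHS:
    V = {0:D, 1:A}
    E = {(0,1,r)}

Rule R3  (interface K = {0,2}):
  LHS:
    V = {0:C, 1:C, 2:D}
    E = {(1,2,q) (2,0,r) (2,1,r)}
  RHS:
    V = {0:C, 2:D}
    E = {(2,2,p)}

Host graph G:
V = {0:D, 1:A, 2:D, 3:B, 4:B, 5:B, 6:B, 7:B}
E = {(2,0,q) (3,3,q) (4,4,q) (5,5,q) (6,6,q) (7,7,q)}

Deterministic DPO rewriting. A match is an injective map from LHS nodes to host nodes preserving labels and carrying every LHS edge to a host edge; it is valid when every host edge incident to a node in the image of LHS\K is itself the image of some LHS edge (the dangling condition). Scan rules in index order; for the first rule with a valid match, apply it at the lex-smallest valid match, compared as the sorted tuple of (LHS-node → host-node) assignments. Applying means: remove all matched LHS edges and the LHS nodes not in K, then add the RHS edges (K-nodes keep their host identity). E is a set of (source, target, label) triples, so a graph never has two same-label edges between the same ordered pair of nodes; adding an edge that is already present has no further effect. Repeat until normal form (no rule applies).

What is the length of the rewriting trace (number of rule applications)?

Answer: 5

Rewrite trace:
[0] host  ⇒  8 nodes, 6 edges  {2-q->0 3-q->3 4-q->4 5-q->5 6-q->6 7-q->7}
[1] R1 @ {0↦3, 1↦0}  ⇒  7 nodes, 5 edges  {2-q->0 4-q->4 5-q->5 6-q->6 7-q->7}
[2] R1 @ {0↦4, 1↦0}  ⇒  6 nodes, 4 edges  {2-q->0 5-q->5 6-q->6 7-q->7}
[3] R1 @ {0↦5, 1↦0}  ⇒  5 nodes, 3 edges  {2-q->0 6-q->6 7-q->7}
[4] R1 @ {0↦6, 1↦0}  ⇒  4 nodes, 2 edges  {2-q->0 7-q->7}
[5] R1 @ {0↦7, 1↦0}  ⇒  3 nodes, 1 edges  {2-q->0}
halt: no rule applies after step 5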